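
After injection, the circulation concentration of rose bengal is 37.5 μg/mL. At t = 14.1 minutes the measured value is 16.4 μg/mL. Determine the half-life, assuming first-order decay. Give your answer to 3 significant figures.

11.8 minutes

A/A₀ = 16.4/37.5 ≈ 0.43733.
n = log₂(2.2866) ≈ 1.1932 half-lives elapsed in 14.1 minutes.
t½ = 14.1/1.1932 ≈ 11.817 minutes.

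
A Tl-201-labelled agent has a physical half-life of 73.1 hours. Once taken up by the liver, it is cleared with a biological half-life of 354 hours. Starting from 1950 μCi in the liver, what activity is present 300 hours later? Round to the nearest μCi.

1/t_eff = 1/t_phys + 1/t_biol = 1/73.1 + 1/354 = 0.016505 per hour.
t_eff = 73.1 × 354 / (73.1 + 354) ≈ 60.589 hours.
Remaining = 1950 × (1/2)^(300/60.589) = 1950 × (1/2)^4.9514 ≈ 63.024 μCi.

63 μCi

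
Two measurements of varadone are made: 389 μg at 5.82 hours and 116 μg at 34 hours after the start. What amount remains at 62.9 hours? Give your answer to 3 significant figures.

33.5 μg

Over Δt = 34 − 5.82 = 28.18 hours, the level fell by a factor of 389/116 ≈ 3.3534.
n = log₂(3.3534) ≈ 1.7456 half-lives, so t½ = 28.18/1.7456 ≈ 16.143 hours.
From t = 34 to t = 62.9: 116 × (1/2)^((62.9−34)/16.143) ≈ 33.538 μg.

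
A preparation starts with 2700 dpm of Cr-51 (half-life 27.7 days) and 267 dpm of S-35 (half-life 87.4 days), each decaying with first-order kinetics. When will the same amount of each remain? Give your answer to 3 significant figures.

135 days

Set 2700·(1/2)^(t/27.7) = 267·(1/2)^(t/87.4).
Taking log₂: log₂(2700/267) = t·(1/27.7 − 1/87.4).
log₂(10.112) = 3.338; 1/27.7 − 1/87.4 = 0.024659.
t = 3.338 / 0.024659 ≈ 135.37 days.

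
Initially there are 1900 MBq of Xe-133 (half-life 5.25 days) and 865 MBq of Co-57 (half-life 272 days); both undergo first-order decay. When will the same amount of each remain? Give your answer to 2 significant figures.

Set 1900·(1/2)^(t/5.25) = 865·(1/2)^(t/272).
Taking log₂: log₂(1900/865) = t·(1/5.25 − 1/272).
log₂(2.1965) = 1.1352; 1/5.25 − 1/272 = 0.1868.
t = 1.1352 / 0.1868 ≈ 6.0772 days.

6.1 days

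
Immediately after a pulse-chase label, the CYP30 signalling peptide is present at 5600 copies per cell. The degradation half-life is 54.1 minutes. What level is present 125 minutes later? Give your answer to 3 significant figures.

Number of half-lives: n = 125/54.1 ≈ 2.3105.
Remaining = 5600 × (1/2)^2.3105 = 5600 × 0.20159 ≈ 1128.9 copies per cell.

1130 copies per cell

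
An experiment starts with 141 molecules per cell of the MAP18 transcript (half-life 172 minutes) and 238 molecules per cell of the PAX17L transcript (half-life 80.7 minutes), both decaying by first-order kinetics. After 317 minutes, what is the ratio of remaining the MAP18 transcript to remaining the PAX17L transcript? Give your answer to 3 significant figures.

2.51

MAP18 transcript: 141 × (1/2)^(317/172) = 141 × (1/2)^1.843 ≈ 39.302 molecules per cell.
PAX17L transcript: 238 × (1/2)^(317/80.7) = 238 × (1/2)^3.9281 ≈ 15.635 molecules per cell.
Ratio ≈ 39.302 / 15.635 ≈ 2.5137.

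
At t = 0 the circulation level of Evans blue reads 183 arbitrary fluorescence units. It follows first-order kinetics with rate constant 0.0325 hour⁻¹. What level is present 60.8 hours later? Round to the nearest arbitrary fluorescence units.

t½ = ln 2 / k = 0.69315 / 0.0325 ≈ 21.328 hours.
Number of half-lives: n = 60.8/21.328 ≈ 2.8508.
Remaining = 183 × (1/2)^2.8508 = 183 × 0.13862 ≈ 25.368 arbitrary fluorescence units.

25 arbitrary fluorescence units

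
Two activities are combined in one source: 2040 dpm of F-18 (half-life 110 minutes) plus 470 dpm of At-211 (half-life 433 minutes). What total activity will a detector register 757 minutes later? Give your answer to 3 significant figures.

157 dpm

F-18: 2040 × (1/2)^(757/110) = 2040 × (1/2)^6.8818 ≈ 17.298 dpm.
At-211: 470 × (1/2)^(757/433) = 470 × (1/2)^1.7483 ≈ 139.9 dpm.
Total = 17.298 + 139.9 ≈ 157.2 dpm.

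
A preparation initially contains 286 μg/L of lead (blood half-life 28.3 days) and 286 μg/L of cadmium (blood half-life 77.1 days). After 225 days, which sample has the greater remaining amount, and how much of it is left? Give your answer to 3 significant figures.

cadmium, 37.8 μg/L

lead: 286 × (1/2)^7.9505 ≈ 1.1562 μg/L.
cadmium: 286 × (1/2)^2.9183 ≈ 37.833 μg/L.
Cadmium has more remaining, at ≈ 37.833 μg/L.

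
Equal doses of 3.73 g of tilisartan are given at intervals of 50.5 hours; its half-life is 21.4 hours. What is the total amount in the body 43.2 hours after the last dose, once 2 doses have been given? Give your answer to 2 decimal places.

1.10 g

The 2 doses were given 93.7, 43.2 hours ago.
Total = 3.73·(1/2)^(93.7/21.4) + 3.73·(1/2)^(43.2/21.4)
      = 0.17933 + 0.9205 ≈ 1.0998 g.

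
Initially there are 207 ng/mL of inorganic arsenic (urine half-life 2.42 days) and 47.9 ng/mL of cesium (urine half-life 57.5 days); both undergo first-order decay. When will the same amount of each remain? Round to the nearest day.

5 days

Set 207·(1/2)^(t/2.42) = 47.9·(1/2)^(t/57.5).
Taking log₂: log₂(207/47.9) = t·(1/2.42 − 1/57.5).
log₂(4.3215) = 2.1115; 1/2.42 − 1/57.5 = 0.39583.
t = 2.1115 / 0.39583 ≈ 5.3344 days.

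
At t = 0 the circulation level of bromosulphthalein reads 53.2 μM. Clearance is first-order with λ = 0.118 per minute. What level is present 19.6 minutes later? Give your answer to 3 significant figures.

t½ = ln 2 / λ = 0.69315 / 0.118 ≈ 5.8741 minutes.
Number of half-lives: n = 19.6/5.8741 ≈ 3.3367.
Remaining = 53.2 × (1/2)^3.3367 = 53.2 × 0.098984 ≈ 5.2659 μM.

5.27 μM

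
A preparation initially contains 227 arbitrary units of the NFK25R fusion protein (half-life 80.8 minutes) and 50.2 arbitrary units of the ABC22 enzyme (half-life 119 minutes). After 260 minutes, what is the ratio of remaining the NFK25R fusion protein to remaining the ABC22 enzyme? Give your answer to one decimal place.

NFK25R fusion protein: 227 × (1/2)^(260/80.8) = 227 × (1/2)^3.2178 ≈ 24.399 arbitrary units.
ABC22 enzyme: 50.2 × (1/2)^(260/119) = 50.2 × (1/2)^2.1849 ≈ 11.041 arbitrary units.
Ratio ≈ 24.399 / 11.041 ≈ 2.2099.

2.2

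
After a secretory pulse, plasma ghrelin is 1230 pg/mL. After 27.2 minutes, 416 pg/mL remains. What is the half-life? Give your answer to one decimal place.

A/A₀ = 416/1230 ≈ 0.33821.
n = log₂(2.9567) ≈ 1.564 half-lives elapsed in 27.2 minutes.
t½ = 27.2/1.564 ≈ 17.391 minutes.

17.4 minutes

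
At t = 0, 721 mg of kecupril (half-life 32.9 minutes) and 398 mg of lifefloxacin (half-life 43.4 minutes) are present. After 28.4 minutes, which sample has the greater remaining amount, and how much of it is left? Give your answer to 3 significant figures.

kecupril, 396 mg

kecupril: 721 × (1/2)^0.86322 ≈ 396.35 mg.
lifefloxacin: 398 × (1/2)^0.65438 ≈ 252.87 mg.
Kecupril has more remaining, at ≈ 396.35 mg.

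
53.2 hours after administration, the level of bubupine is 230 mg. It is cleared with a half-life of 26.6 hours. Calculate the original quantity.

920 mg

Number of half-lives elapsed: n = 53.2/26.6 ≈ 2.
A₀ = A × 2^n = 230 × 2^2 = 230 × 4 ≈ 920 mg.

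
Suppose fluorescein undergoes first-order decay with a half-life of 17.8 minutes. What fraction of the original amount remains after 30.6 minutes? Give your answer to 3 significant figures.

n = 30.6/17.8 ≈ 1.7191 half-lives.
Fraction remaining = (1/2)^1.7191 ≈ 0.30374.

0.304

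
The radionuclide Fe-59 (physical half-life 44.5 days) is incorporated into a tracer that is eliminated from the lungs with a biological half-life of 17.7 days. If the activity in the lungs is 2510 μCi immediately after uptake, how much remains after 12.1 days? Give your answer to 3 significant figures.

1290 μCi

1/t_eff = 1/t_phys + 1/t_biol = 1/44.5 + 1/17.7 = 0.078969 per day.
t_eff = 44.5 × 17.7 / (44.5 + 17.7) ≈ 12.663 days.
Remaining = 2510 × (1/2)^(12.1/12.663) = 2510 × (1/2)^0.95553 ≈ 1294.3 μCi.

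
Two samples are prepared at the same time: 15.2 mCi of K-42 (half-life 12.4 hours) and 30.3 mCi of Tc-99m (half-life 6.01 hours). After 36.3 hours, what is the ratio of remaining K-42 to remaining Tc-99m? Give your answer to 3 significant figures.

4.34

K-42: 15.2 × (1/2)^(36.3/12.4) = 15.2 × (1/2)^2.9274 ≈ 1.998 mCi.
Tc-99m: 30.3 × (1/2)^(36.3/6.01) = 30.3 × (1/2)^6.0399 ≈ 0.46051 mCi.
Ratio ≈ 1.998 / 0.46051 ≈ 4.3387.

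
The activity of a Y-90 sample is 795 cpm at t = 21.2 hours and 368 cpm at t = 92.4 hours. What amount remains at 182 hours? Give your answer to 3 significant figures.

Over Δt = 92.4 − 21.2 = 71.2 hours, the level fell by a factor of 795/368 ≈ 2.1603.
n = log₂(2.1603) ≈ 1.1112 half-lives, so t½ = 71.2/1.1112 ≈ 64.072 hours.
From t = 92.4 to t = 182: 368 × (1/2)^((182−92.4)/64.072) ≈ 139.6 cpm.

140 cpm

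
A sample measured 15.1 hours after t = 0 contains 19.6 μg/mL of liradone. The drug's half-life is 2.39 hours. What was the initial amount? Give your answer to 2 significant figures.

Number of half-lives elapsed: n = 15.1/2.39 ≈ 6.318.
A₀ = A × 2^n = 19.6 × 2^6.318 = 19.6 × 79.782 ≈ 1563.7 μg/mL.

1600 μg/mL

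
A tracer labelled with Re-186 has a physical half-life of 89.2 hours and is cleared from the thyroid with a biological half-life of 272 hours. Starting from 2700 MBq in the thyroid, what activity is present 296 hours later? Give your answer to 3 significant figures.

127 MBq

1/t_eff = 1/t_phys + 1/t_biol = 1/89.2 + 1/272 = 0.014887 per hour.
t_eff = 89.2 × 272 / (89.2 + 272) ≈ 67.172 hours.
Remaining = 2700 × (1/2)^(296/67.172) = 2700 × (1/2)^4.4066 ≈ 127.3 MBq.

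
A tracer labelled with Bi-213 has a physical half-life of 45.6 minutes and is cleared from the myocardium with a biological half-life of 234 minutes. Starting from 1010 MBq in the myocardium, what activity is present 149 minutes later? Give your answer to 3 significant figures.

67.5 MBq

1/t_eff = 1/t_phys + 1/t_biol = 1/45.6 + 1/234 = 0.026203 per minute.
t_eff = 45.6 × 234 / (45.6 + 234) ≈ 38.163 minutes.
Remaining = 1010 × (1/2)^(149/38.163) = 1010 × (1/2)^3.9043 ≈ 67.455 MBq.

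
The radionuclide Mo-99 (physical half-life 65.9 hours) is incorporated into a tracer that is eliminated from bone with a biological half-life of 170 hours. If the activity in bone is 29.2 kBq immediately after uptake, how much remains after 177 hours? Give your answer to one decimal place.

2.2 kBq

1/t_eff = 1/t_phys + 1/t_biol = 1/65.9 + 1/170 = 0.021057 per hour.
t_eff = 65.9 × 170 / (65.9 + 170) ≈ 47.49 hours.
Remaining = 29.2 × (1/2)^(177/47.49) = 29.2 × (1/2)^3.7271 ≈ 2.2051 kBq.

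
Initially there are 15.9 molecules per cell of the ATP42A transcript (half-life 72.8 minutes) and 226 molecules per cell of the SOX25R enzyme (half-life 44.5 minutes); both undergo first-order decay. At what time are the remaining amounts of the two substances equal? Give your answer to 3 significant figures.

438 minutes

Set 15.9·(1/2)^(t/72.8) = 226·(1/2)^(t/44.5).
Taking log₂: log₂(15.9/226) = t·(1/72.8 − 1/44.5).
log₂(0.070354) = -3.8292; 1/72.8 − 1/44.5 = -0.0087356.
t = -3.8292 / -0.0087356 ≈ 438.34 minutes.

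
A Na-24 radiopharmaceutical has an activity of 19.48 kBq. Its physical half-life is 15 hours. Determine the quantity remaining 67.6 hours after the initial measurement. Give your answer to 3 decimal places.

Number of half-lives: n = 67.6/15 ≈ 4.5067.
Remaining = 19.48 × (1/2)^4.5067 = 19.48 × 0.04399 ≈ 0.85693 kBq.

0.857 kBq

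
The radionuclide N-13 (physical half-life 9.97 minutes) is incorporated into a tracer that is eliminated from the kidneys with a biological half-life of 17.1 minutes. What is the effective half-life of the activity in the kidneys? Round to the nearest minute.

1/t_eff = 1/t_phys + 1/t_biol = 1/9.97 + 1/17.1 = 0.15878 per minute.
t_eff = 9.97 × 17.1 / (9.97 + 17.1) ≈ 6.298 minutes.

6 minutes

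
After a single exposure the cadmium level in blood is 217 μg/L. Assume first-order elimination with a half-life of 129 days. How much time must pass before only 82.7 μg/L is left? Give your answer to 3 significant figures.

180 days

Fraction remaining = 82.7/217 ≈ 0.38111.
n = log₂(217/82.7) = ln(2.6239)/ln 2 ≈ 1.3917 half-lives.
t = n × t½ = 1.3917 × 129 ≈ 179.53 days.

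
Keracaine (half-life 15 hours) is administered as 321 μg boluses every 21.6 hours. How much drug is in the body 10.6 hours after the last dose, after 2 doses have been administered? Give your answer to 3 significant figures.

269 μg

The 2 doses were given 32.2, 10.6 hours ago.
Total = 321·(1/2)^(32.2/15) + 321·(1/2)^(10.6/15)
      = 72.493 + 196.69 ≈ 269.18 μg.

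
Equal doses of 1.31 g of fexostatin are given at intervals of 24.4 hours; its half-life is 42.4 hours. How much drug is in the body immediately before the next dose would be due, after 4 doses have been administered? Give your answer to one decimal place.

2.1 g

The 4 doses were given 97.6, 73.2, 48.8, 24.4 hours ago.
Total = 1.31·(1/2)^(97.6/42.4) + 1.31·(1/2)^(73.2/42.4) + 1.31·(1/2)^(48.8/42.4) + 1.31·(1/2)^(24.4/42.4)
      = 0.26566 + 0.39588 + 0.58993 + 0.8791 ≈ 2.1306 g.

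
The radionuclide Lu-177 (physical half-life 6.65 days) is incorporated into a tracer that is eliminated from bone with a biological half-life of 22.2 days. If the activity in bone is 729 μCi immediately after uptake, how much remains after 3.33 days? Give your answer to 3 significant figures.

464 μCi

1/t_eff = 1/t_phys + 1/t_biol = 1/6.65 + 1/22.2 = 0.19542 per day.
t_eff = 6.65 × 22.2 / (6.65 + 22.2) ≈ 5.1172 days.
Remaining = 729 × (1/2)^(3.33/5.1172) = 729 × (1/2)^0.65075 ≈ 464.34 μCi.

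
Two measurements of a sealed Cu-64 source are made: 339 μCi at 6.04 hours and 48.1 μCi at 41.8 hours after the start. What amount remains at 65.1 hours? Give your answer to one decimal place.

Over Δt = 41.8 − 6.04 = 35.76 hours, the level fell by a factor of 339/48.1 ≈ 7.0478.
n = log₂(7.0478) ≈ 2.8172 half-lives, so t½ = 35.76/2.8172 ≈ 12.694 hours.
From t = 41.8 to t = 65.1: 48.1 × (1/2)^((65.1−41.8)/12.694) ≈ 13.477 μCi.

13.5 μCi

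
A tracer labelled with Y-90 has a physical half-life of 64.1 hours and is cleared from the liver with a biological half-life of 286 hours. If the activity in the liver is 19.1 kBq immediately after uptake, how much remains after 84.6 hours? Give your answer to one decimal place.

6.2 kBq

1/t_eff = 1/t_phys + 1/t_biol = 1/64.1 + 1/286 = 0.019097 per hour.
t_eff = 64.1 × 286 / (64.1 + 286) ≈ 52.364 hours.
Remaining = 19.1 × (1/2)^(84.6/52.364) = 19.1 × (1/2)^1.6156 ≈ 6.2328 kBq.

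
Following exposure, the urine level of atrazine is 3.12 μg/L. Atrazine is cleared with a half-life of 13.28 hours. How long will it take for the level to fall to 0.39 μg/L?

39.84 hours

0.39/3.12 = 1/8, so 3 half-lives have elapsed.
t = 3 × 13.28 = 39.84 hours.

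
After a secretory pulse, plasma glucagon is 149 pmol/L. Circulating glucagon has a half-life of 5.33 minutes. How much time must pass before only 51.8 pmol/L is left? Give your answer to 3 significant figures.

Fraction remaining = 51.8/149 ≈ 0.34765.
n = log₂(149/51.8) = ln(2.8764)/ln 2 ≈ 1.5243 half-lives.
t = n × t½ = 1.5243 × 5.33 ≈ 8.1245 minutes.

8.12 minutes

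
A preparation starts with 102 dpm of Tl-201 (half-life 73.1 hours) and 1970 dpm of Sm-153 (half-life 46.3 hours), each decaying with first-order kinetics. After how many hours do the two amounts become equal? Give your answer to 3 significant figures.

Set 102·(1/2)^(t/73.1) = 1970·(1/2)^(t/46.3).
Taking log₂: log₂(102/1970) = t·(1/73.1 − 1/46.3).
log₂(0.051777) = -4.2716; 1/73.1 − 1/46.3 = -0.0079184.
t = -4.2716 / -0.0079184 ≈ 539.45 hours.

539 hours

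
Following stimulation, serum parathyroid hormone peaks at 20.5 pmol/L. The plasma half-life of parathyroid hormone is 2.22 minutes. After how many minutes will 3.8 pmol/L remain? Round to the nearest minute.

5 minutes

Fraction remaining = 3.8/20.5 ≈ 0.18537.
n = log₂(20.5/3.8) = ln(5.3947)/ln 2 ≈ 2.4316 half-lives.
t = n × t½ = 2.4316 × 2.22 ≈ 5.398 minutes.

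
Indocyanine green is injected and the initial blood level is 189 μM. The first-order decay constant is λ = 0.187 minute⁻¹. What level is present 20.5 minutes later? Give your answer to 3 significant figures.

4.09 μM

t½ = ln 2 / λ = 0.69315 / 0.187 ≈ 3.7067 minutes.
Number of half-lives: n = 20.5/3.7067 ≈ 5.5306.
Remaining = 189 × (1/2)^5.5306 = 189 × 0.021634 ≈ 4.0888 μM.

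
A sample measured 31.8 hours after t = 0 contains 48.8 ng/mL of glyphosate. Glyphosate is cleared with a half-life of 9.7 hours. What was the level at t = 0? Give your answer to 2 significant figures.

470 ng/mL

Number of half-lives elapsed: n = 31.8/9.7 ≈ 3.2784.
A₀ = A × 2^n = 48.8 × 2^3.2784 = 48.8 × 9.7025 ≈ 473.48 ng/mL.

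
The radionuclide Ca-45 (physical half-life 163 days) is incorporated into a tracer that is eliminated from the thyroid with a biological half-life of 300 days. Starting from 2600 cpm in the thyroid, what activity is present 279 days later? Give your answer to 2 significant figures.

1/t_eff = 1/t_phys + 1/t_biol = 1/163 + 1/300 = 0.0094683 per day.
t_eff = 163 × 300 / (163 + 300) ≈ 105.62 days.
Remaining = 2600 × (1/2)^(279/105.62) = 2600 × (1/2)^2.6417 ≈ 416.63 cpm.

420 cpm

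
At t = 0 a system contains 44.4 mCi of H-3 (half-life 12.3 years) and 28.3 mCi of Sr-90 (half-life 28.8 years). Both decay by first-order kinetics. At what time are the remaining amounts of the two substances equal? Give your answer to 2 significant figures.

14 years

Set 44.4·(1/2)^(t/12.3) = 28.3·(1/2)^(t/28.8).
Taking log₂: log₂(44.4/28.3) = t·(1/12.3 − 1/28.8).
log₂(1.5689) = 0.64976; 1/12.3 − 1/28.8 = 0.046579.
t = 0.64976 / 0.046579 ≈ 13.95 years.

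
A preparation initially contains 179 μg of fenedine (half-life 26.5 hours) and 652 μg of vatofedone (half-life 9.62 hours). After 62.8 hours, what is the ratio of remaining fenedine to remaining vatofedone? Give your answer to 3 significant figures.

fenedine: 179 × (1/2)^(62.8/26.5) = 179 × (1/2)^2.3698 ≈ 34.631 μg.
vatofedone: 652 × (1/2)^(62.8/9.62) = 652 × (1/2)^6.5281 ≈ 7.0649 μg.
Ratio ≈ 34.631 / 7.0649 ≈ 4.9019.

4.90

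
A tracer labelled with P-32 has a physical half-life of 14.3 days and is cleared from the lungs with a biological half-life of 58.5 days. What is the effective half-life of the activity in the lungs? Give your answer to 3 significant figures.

11.5 days

1/t_eff = 1/t_phys + 1/t_biol = 1/14.3 + 1/58.5 = 0.087024 per day.
t_eff = 14.3 × 58.5 / (14.3 + 58.5) ≈ 11.491 days.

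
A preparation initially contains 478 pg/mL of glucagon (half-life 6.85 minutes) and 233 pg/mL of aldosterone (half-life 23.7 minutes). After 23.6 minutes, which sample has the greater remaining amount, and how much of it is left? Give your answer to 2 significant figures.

aldosterone, 120 pg/mL

glucagon: 478 × (1/2)^3.4453 ≈ 43.884 pg/mL.
aldosterone: 233 × (1/2)^0.99578 ≈ 116.84 pg/mL.
Aldosterone has more remaining, at ≈ 116.84 pg/mL.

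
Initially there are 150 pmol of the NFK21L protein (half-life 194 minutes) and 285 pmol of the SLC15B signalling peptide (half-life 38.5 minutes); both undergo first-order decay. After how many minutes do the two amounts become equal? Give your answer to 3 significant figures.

Set 150·(1/2)^(t/194) = 285·(1/2)^(t/38.5).
Taking log₂: log₂(150/285) = t·(1/194 − 1/38.5).
log₂(0.52632) = -0.926; 1/194 − 1/38.5 = -0.020819.
t = -0.926 / -0.020819 ≈ 44.478 minutes.

44.5 minutes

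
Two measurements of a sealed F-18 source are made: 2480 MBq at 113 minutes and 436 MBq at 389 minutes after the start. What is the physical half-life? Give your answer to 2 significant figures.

Over Δt = 389 − 113 = 276 minutes, the level fell by a factor of 2480/436 ≈ 5.6881.
n = log₂(5.6881) ≈ 2.5079 half-lives, so t½ = 276/2.5079 ≈ 110.05 minutes.

110 minutes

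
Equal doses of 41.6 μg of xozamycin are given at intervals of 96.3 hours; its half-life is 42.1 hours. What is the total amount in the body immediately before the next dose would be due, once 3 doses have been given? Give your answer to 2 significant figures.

The 3 doses were given 288.9, 192.6, 96.3 hours ago.
Total = 41.6·(1/2)^(288.9/42.1) + 41.6·(1/2)^(192.6/42.1) + 41.6·(1/2)^(96.3/42.1)
      = 0.35757 + 1.7456 + 8.5215 ≈ 10.625 μg.

11 μg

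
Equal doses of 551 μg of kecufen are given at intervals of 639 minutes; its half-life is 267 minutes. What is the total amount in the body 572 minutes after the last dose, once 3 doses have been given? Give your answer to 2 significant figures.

150 μg

The 3 doses were given 1850, 1211, 572 minutes ago.
Total = 551·(1/2)^(1850/267) + 551·(1/2)^(1211/267) + 551·(1/2)^(572/267)
      = 4.5223 + 23.758 + 124.81 ≈ 153.09 μg.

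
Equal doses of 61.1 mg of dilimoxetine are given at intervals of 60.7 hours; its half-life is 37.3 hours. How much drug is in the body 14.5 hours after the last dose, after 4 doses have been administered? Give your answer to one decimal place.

The 4 doses were given 196.6, 135.9, 75.2, 14.5 hours ago.
Total = 61.1·(1/2)^(196.6/37.3) + 61.1·(1/2)^(135.9/37.3) + 61.1·(1/2)^(75.2/37.3) + 61.1·(1/2)^(14.5/37.3)
      = 1.5826 + 4.8894 + 15.106 + 46.668 ≈ 68.246 mg.

68.2 mg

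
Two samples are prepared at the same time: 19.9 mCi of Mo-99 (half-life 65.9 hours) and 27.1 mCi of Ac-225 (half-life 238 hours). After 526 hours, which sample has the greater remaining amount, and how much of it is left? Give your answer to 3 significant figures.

Ac-225, 5.86 mCi

Mo-99: 19.9 × (1/2)^7.9818 ≈ 0.078722 mCi.
Ac-225: 27.1 × (1/2)^2.2101 ≈ 5.8569 mCi.
Ac-225 has more remaining, at ≈ 5.8569 mCi.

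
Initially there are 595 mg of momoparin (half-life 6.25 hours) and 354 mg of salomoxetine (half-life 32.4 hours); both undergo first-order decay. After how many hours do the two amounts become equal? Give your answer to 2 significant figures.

5.8 hours

Set 595·(1/2)^(t/6.25) = 354·(1/2)^(t/32.4).
Taking log₂: log₂(595/354) = t·(1/6.25 − 1/32.4).
log₂(1.6808) = 0.74914; 1/6.25 − 1/32.4 = 0.12914.
t = 0.74914 / 0.12914 ≈ 5.8012 hours.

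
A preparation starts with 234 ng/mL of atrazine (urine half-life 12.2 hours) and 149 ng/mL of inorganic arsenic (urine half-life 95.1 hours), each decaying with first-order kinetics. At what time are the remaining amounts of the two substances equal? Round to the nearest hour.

9 hours

Set 234·(1/2)^(t/12.2) = 149·(1/2)^(t/95.1).
Taking log₂: log₂(234/149) = t·(1/12.2 − 1/95.1).
log₂(1.5705) = 0.6512; 1/12.2 − 1/95.1 = 0.071452.
t = 0.6512 / 0.071452 ≈ 9.1138 hours.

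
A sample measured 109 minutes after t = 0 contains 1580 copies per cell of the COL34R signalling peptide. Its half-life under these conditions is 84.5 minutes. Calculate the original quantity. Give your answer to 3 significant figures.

Number of half-lives elapsed: n = 109/84.5 ≈ 1.2899.
A₀ = A × 2^n = 1580 × 2^1.2899 = 1580 × 2.4452 ≈ 3863.4 copies per cell.

3860 copies per cell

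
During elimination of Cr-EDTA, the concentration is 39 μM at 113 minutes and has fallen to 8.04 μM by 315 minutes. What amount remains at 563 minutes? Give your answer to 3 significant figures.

Over Δt = 315 − 113 = 202 minutes, the level fell by a factor of 39/8.04 ≈ 4.8507.
n = log₂(4.8507) ≈ 2.2782 half-lives, so t½ = 202/2.2782 ≈ 88.666 minutes.
From t = 315 to t = 563: 8.04 × (1/2)^((563−315)/88.666) ≈ 1.1568 μM.

1.16 μM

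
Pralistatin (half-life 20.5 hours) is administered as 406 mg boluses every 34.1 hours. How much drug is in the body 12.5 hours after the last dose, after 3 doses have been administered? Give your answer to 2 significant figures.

380 mg

The 3 doses were given 80.7, 46.6, 12.5 hours ago.
Total = 406·(1/2)^(80.7/20.5) + 406·(1/2)^(46.6/20.5) + 406·(1/2)^(12.5/20.5)
      = 26.515 + 83.991 + 266.05 ≈ 376.56 mg.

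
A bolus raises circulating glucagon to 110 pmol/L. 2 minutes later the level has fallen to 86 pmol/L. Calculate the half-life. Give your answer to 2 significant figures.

5.6 minutes

A/A₀ = 86/110 ≈ 0.78182.
n = log₂(1.2791) ≈ 0.35509 half-lives elapsed in 2 minutes.
t½ = 2/0.35509 ≈ 5.6323 minutes.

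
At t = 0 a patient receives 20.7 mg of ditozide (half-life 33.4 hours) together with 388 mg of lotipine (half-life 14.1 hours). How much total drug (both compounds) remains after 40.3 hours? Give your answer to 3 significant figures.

ditozide: 20.7 × (1/2)^(40.3/33.4) = 20.7 × (1/2)^1.2066 ≈ 8.9692 mg.
lotipine: 388 × (1/2)^(40.3/14.1) = 388 × (1/2)^2.8582 ≈ 53.511 mg.
Total = 8.9692 + 53.511 ≈ 62.48 mg.

62.5 mg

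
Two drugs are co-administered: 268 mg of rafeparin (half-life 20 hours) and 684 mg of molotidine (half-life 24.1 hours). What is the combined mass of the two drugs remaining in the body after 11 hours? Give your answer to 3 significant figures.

rafeparin: 268 × (1/2)^(11/20) = 268 × (1/2)^0.55 ≈ 183.05 mg.
molotidine: 684 × (1/2)^(11/24.1) = 684 × (1/2)^0.45643 ≈ 498.49 mg.
Total = 183.05 + 498.49 ≈ 681.54 mg.

682 mg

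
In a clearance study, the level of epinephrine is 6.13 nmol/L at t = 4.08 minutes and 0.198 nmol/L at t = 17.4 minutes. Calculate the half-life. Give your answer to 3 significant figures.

Over Δt = 17.4 − 4.08 = 13.32 minutes, the level fell by a factor of 6.13/0.198 ≈ 30.96.
n = log₂(30.96) ≈ 4.9523 half-lives, so t½ = 13.32/4.9523 ≈ 2.6897 minutes.

2.69 minutes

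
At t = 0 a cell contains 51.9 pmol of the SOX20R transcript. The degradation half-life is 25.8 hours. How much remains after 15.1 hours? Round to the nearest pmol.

35 pmol

Number of half-lives: n = 15.1/25.8 ≈ 0.58527.
Remaining = 51.9 × (1/2)^0.58527 = 51.9 × 0.66652 ≈ 34.593 pmol.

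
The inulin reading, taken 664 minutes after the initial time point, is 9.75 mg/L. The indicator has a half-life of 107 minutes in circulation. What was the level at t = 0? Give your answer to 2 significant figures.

720 mg/L

Number of half-lives elapsed: n = 664/107 ≈ 6.2056.
A₀ = A × 2^n = 9.75 × 2^6.2056 = 9.75 × 73.803 ≈ 719.58 mg/L.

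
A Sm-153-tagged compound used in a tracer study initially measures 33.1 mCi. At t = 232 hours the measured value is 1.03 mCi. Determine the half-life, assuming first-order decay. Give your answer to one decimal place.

A/A₀ = 1.03/33.1 ≈ 0.031118.
n = log₂(32.136) ≈ 5.0061 half-lives elapsed in 232 hours.
t½ = 232/5.0061 ≈ 46.343 hours.

46.3 hours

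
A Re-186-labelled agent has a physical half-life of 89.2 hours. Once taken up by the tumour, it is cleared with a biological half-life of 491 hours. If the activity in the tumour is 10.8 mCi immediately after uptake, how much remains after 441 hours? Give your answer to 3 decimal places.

1/t_eff = 1/t_phys + 1/t_biol = 1/89.2 + 1/491 = 0.013247 per hour.
t_eff = 89.2 × 491 / (89.2 + 491) ≈ 75.486 hours.
Remaining = 10.8 × (1/2)^(441/75.486) = 10.8 × (1/2)^5.8421 ≈ 0.18827 mCi.

0.188 mCi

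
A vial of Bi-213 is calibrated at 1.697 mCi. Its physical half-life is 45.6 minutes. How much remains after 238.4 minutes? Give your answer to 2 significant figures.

0.045 mCi

Number of half-lives: n = 238.4/45.6 ≈ 5.2281.
Remaining = 1.697 × (1/2)^5.2281 = 1.697 × 0.026681 ≈ 0.045277 mCi.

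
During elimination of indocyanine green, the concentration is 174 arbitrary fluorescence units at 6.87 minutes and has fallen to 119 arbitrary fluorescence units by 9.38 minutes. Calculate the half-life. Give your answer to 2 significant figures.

4.6 minutes

Over Δt = 9.38 − 6.87 = 2.51 minutes, the level fell by a factor of 174/119 ≈ 1.4622.
n = log₂(1.4622) ≈ 0.54813 half-lives, so t½ = 2.51/0.54813 ≈ 4.5792 minutes.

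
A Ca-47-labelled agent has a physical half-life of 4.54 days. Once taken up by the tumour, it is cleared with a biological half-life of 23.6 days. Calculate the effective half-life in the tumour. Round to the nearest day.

1/t_eff = 1/t_phys + 1/t_biol = 1/4.54 + 1/23.6 = 0.26264 per day.
t_eff = 4.54 × 23.6 / (4.54 + 23.6) ≈ 3.8075 days.

4 days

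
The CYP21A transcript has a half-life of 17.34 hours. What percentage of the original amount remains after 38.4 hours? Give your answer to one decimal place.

21.5%

n = 38.4/17.34 ≈ 2.2145 half-lives.
Fraction remaining = (1/2)^2.2145 ≈ 0.21546, i.e. 21.546%.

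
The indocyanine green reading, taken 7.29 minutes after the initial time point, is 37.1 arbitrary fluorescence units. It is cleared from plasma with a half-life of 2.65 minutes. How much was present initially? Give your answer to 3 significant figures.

250 arbitrary fluorescence units

Number of half-lives elapsed: n = 7.29/2.65 ≈ 2.7509.
A₀ = A × 2^n = 37.1 × 2^2.7509 = 37.1 × 6.7316 ≈ 249.74 arbitrary fluorescence units.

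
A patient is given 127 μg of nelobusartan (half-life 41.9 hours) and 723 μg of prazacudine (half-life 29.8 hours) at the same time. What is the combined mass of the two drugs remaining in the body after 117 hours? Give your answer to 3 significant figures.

nelobusartan: 127 × (1/2)^(117/41.9) = 127 × (1/2)^2.7924 ≈ 18.332 μg.
prazacudine: 723 × (1/2)^(117/29.8) = 723 × (1/2)^3.9262 ≈ 47.56 μg.
Total = 18.332 + 47.56 ≈ 65.892 μg.

65.9 μg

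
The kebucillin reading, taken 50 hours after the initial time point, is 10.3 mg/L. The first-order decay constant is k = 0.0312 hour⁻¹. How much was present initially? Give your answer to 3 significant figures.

49.0 mg/L

t½ = ln 2 / k = 0.69315 / 0.0312 ≈ 22.216 hours.
Number of half-lives elapsed: n = 50/22.216 ≈ 2.2506.
A₀ = A × 2^n = 10.3 × 2^2.2506 = 10.3 × 4.7588 ≈ 49.016 mg/L.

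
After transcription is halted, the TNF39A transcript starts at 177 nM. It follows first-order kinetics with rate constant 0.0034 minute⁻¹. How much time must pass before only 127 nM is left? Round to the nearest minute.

t½ = ln 2 / λ = 0.69315 / 0.0034 ≈ 203.87 minutes.
Fraction remaining = 127/177 ≈ 0.71751.
n = log₂(177/127) = ln(1.3937)/ln 2 ≈ 0.47892 half-lives.
t = n × t½ = 0.47892 × 203.87 ≈ 97.636 minutes.

98 minutes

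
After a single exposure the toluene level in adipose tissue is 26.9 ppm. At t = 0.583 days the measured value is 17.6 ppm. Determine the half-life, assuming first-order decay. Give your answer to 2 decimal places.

A/A₀ = 17.6/26.9 ≈ 0.65428.
n = log₂(1.5284) ≈ 0.61203 half-lives elapsed in 0.583 days.
t½ = 0.583/0.61203 ≈ 0.95257 days.

0.95 days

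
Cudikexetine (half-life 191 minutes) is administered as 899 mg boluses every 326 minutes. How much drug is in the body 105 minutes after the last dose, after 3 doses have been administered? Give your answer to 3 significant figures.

860 mg

The 3 doses were given 757, 431, 105 minutes ago.
Total = 899·(1/2)^(757/191) + 899·(1/2)^(431/191) + 899·(1/2)^(105/191)
      = 57.633 + 188.14 + 614.15 ≈ 859.92 mg.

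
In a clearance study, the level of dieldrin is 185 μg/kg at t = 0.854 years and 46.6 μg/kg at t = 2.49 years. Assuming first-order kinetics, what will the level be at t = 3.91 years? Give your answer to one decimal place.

14.1 μg/kg

Over Δt = 2.49 − 0.854 = 1.636 years, the level fell by a factor of 185/46.6 ≈ 3.97.
n = log₂(3.97) ≈ 1.9891 half-lives, so t½ = 1.636/1.9891 ≈ 0.82247 years.
From t = 2.49 to t = 3.91: 46.6 × (1/2)^((3.91−2.49)/0.82247) ≈ 14.082 μg/kg.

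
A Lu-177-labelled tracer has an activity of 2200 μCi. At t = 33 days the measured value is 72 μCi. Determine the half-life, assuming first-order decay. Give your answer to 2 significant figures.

A/A₀ = 72/2200 ≈ 0.032727.
n = log₂(30.556) ≈ 4.9334 half-lives elapsed in 33 days.
t½ = 33/4.9334 ≈ 6.6891 days.

6.7 days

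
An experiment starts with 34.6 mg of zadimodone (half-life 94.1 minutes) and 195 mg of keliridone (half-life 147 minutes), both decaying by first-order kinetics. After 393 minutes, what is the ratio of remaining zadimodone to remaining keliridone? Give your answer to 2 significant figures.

0.063

zadimodone: 34.6 × (1/2)^(393/94.1) = 34.6 × (1/2)^4.1764 ≈ 1.9136 mg.
keliridone: 195 × (1/2)^(393/147) = 195 × (1/2)^2.6735 ≈ 30.566 mg.
Ratio ≈ 1.9136 / 30.566 ≈ 0.062605.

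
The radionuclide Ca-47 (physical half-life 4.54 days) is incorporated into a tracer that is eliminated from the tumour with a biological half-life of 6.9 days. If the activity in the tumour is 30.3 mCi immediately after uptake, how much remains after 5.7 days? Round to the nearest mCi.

7 mCi

1/t_eff = 1/t_phys + 1/t_biol = 1/4.54 + 1/6.9 = 0.36519 per day.
t_eff = 4.54 × 6.9 / (4.54 + 6.9) ≈ 2.7383 days.
Remaining = 30.3 × (1/2)^(5.7/2.7383) = 30.3 × (1/2)^2.0816 ≈ 7.1585 mCi.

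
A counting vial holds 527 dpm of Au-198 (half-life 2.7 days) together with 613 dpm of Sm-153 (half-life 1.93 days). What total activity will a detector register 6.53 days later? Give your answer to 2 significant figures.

160 dpm

Au-198: 527 × (1/2)^(6.53/2.7) = 527 × (1/2)^2.4185 ≈ 98.574 dpm.
Sm-153: 613 × (1/2)^(6.53/1.93) = 613 × (1/2)^3.3834 ≈ 58.742 dpm.
Total = 98.574 + 58.742 ≈ 157.32 dpm.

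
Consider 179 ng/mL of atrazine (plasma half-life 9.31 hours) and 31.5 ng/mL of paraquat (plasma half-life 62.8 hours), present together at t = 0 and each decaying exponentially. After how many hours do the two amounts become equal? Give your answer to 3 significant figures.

27.4 hours

Set 179·(1/2)^(t/9.31) = 31.5·(1/2)^(t/62.8).
Taking log₂: log₂(179/31.5) = t·(1/9.31 − 1/62.8).
log₂(5.6825) = 2.5065; 1/9.31 − 1/62.8 = 0.091488.
t = 2.5065 / 0.091488 ≈ 27.397 hours.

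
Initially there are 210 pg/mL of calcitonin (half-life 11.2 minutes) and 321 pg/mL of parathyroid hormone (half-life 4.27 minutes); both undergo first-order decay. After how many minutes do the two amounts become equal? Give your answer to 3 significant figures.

Set 210·(1/2)^(t/11.2) = 321·(1/2)^(t/4.27).
Taking log₂: log₂(210/321) = t·(1/11.2 − 1/4.27).
log₂(0.65421) = -0.61218; 1/11.2 − 1/4.27 = -0.14491.
t = -0.61218 / -0.14491 ≈ 4.2247 minutes.

4.22 minutes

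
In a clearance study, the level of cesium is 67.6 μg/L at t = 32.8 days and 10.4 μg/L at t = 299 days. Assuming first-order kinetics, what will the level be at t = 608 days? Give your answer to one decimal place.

1.2 μg/L

Over Δt = 299 − 32.8 = 266.2 days, the level fell by a factor of 67.6/10.4 ≈ 6.5.
n = log₂(6.5) ≈ 2.7004 half-lives, so t½ = 266.2/2.7004 ≈ 98.577 days.
From t = 299 to t = 608: 10.4 × (1/2)^((608−299)/98.577) ≈ 1.1842 μg/L.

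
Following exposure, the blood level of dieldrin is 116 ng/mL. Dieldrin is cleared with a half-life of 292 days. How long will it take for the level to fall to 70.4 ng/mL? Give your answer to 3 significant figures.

Fraction remaining = 70.4/116 ≈ 0.6069.
n = log₂(116/70.4) = ln(1.6477)/ln 2 ≈ 0.72048 half-lives.
t = n × t½ = 0.72048 × 292 ≈ 210.38 days.

210 days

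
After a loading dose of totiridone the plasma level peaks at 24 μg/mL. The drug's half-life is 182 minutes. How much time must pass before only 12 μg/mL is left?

12/24 = 1/2, so 1 half-life has elapsed.
t = 1 × 182 = 182 minutes.

182 minutes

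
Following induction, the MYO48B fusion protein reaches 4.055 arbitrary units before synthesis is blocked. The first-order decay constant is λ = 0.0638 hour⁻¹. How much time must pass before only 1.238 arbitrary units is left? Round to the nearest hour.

19 hours

t½ = ln 2 / λ = 0.69315 / 0.0638 ≈ 10.864 hours.
Fraction remaining = 1.238/4.055 ≈ 0.3053.
n = log₂(4.055/1.238) = ln(3.2754)/ln 2 ≈ 1.7117 half-lives.
t = n × t½ = 1.7117 × 10.864 ≈ 18.596 hours.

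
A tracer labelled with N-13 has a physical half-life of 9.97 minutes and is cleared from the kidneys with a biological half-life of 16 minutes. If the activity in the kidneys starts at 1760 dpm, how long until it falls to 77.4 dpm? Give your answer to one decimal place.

1/t_eff = 1/t_phys + 1/t_biol = 1/9.97 + 1/16 = 0.1628 per minute.
t_eff = 9.97 × 16 / (9.97 + 16) ≈ 6.1425 minutes.
n = log₂(1760/77.4) ≈ 4.5071; t = 4.5071 × 6.1425 ≈ 27.685 minutes.

27.7 minutes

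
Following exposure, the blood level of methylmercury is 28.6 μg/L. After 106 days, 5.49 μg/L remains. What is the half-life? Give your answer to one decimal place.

A/A₀ = 5.49/28.6 ≈ 0.19196.
n = log₂(5.2095) ≈ 2.3811 half-lives elapsed in 106 days.
t½ = 106/2.3811 ≈ 44.517 days.

44.5 days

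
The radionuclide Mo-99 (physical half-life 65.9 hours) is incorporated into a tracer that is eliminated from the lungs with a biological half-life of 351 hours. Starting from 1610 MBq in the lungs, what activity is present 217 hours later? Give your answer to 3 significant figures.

1/t_eff = 1/t_phys + 1/t_biol = 1/65.9 + 1/351 = 0.018024 per hour.
t_eff = 65.9 × 351 / (65.9 + 351) ≈ 55.483 hours.
Remaining = 1610 × (1/2)^(217/55.483) = 1610 × (1/2)^3.9111 ≈ 107.02 MBq.

107 MBq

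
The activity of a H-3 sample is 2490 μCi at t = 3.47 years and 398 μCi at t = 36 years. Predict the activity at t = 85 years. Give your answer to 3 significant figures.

25.1 μCi

Over Δt = 36 − 3.47 = 32.53 years, the level fell by a factor of 2490/398 ≈ 6.2563.
n = log₂(6.2563) ≈ 2.6453 half-lives, so t½ = 32.53/2.6453 ≈ 12.297 years.
From t = 36 to t = 85: 398 × (1/2)^((85−36)/12.297) ≈ 25.141 μCi.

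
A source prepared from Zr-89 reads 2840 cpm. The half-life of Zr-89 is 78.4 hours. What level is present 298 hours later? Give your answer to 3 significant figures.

204 cpm

Number of half-lives: n = 298/78.4 ≈ 3.801.
Remaining = 2840 × (1/2)^3.801 = 2840 × 0.071743 ≈ 203.75 cpm.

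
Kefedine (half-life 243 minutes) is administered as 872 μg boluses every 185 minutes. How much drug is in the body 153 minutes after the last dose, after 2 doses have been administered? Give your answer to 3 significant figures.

The 2 doses were given 338, 153 minutes ago.
Total = 872·(1/2)^(338/243) + 872·(1/2)^(153/243)
      = 332.51 + 563.61 ≈ 896.12 μg.

896 μg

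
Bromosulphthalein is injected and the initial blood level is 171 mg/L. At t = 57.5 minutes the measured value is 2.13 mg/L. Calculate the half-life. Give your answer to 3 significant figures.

9.09 minutes

A/A₀ = 2.13/171 ≈ 0.012456.
n = log₂(80.282) ≈ 6.327 half-lives elapsed in 57.5 minutes.
t½ = 57.5/6.327 ≈ 9.088 minutes.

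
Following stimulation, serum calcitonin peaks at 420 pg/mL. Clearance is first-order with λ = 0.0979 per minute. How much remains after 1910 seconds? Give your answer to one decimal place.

t½ = ln 2 / λ = 0.69315 / 0.0979 ≈ 7.0802 minutes.
Convert the elapsed time: 1910 seconds = 31.8333 minutes.
Number of half-lives: n = 31.8333/7.0802 ≈ 4.4961.
Remaining = 420 × (1/2)^4.4961 = 420 × 0.044313 ≈ 18.611 pg/mL.

18.6 pg/mL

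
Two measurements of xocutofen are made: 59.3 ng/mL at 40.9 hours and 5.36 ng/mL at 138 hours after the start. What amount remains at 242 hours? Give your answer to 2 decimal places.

Over Δt = 138 − 40.9 = 97.1 hours, the level fell by a factor of 59.3/5.36 ≈ 11.063.
n = log₂(11.063) ≈ 3.4677 half-lives, so t½ = 97.1/3.4677 ≈ 28.001 hours.
From t = 138 to t = 242: 5.36 × (1/2)^((242−138)/28.001) ≈ 0.40841 ng/mL.

0.41 ng/mL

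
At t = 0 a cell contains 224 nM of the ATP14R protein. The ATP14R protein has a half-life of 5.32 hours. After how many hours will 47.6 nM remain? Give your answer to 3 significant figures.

11.9 hours

Fraction remaining = 47.6/224 ≈ 0.2125.
n = log₂(224/47.6) = ln(4.7059)/ln 2 ≈ 2.2345 half-lives.
t = n × t½ = 2.2345 × 5.32 ≈ 11.887 hours.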